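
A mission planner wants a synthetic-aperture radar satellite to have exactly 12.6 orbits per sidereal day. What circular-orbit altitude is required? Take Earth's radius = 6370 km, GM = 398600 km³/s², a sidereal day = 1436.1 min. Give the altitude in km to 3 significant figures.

Required period T = 86166 / 12.6 = 6838.6 s.
From T = 2π√(a³/μ): a = (μ T²/4π²)^(1/3) = (398600 × 6838.6² / 4π²)^(1/3) = 7787 km.
Altitude h = a − R = 7787 − 6370 = 1417 km.

1420 km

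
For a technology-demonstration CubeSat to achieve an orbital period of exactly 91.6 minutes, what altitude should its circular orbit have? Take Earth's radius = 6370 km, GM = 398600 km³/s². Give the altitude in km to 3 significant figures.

T = 91.6 min = 5496.0 s.
From T = 2π√(a³/μ): a = (μ T²/4π²)^(1/3) = (398600 × 5496.0² / 4π²)^(1/3) = 6731 km.
Altitude h = a − R = 6731 − 6370 = 361 km.

361 km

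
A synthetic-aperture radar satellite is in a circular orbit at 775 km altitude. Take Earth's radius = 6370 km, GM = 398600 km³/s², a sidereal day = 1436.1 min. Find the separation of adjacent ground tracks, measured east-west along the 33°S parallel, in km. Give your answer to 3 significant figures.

Semi-major axis a = 6370 + 775 = 7145 km. Period T = 2π√(a³/μ) = 2π√(7145³/398600) = 6010.6 s = 100.18 min.
Node shift per orbit = (6010.6/86166) × 360° = 25.11°.
Equatorial spacing = 25.11 × 111.2 km/° = 2792 km.
At 33° latitude, spacing = 2792 × cos(33°) = 2341 km.

2340 km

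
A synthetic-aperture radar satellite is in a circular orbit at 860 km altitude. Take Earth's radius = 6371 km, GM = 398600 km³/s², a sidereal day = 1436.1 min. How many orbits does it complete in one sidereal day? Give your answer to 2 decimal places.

14.08

Semi-major axis a = 6371 + 860 = 7231 km. Period T = 2π√(a³/μ) = 2π√(7231³/398600) = 6119.4 s = 101.99 min.
Orbits per sidereal day = 86166 / 6119.4 = 14.081.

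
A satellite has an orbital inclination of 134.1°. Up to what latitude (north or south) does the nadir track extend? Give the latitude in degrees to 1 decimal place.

45.9°

Retrograde orbit: the ground track reaches ±(180° − i) = ±(180 − 134.1) = ±45.9°.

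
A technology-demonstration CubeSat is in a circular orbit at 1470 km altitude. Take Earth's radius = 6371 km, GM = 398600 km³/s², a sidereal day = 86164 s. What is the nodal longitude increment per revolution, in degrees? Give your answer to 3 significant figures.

Semi-major axis a = 6371 + 1470 = 7841 km. Period T = 2π√(a³/μ) = 2π√(7841³/398600) = 6909.8 s = 115.16 min.
During one orbit Earth rotates (6909.8 / 86164) × 360° = 28.87°.

28.9°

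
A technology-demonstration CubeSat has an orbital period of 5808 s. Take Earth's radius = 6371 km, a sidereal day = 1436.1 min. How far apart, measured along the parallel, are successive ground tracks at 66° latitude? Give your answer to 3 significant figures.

1100 km

Node shift per orbit = (5808.0/86166) × 360° = 24.27°.
Equatorial spacing = 24.27 × 111.2 km/° = 2698 km.
At 66° latitude, spacing = 2698 × cos(66°) = 1097 km.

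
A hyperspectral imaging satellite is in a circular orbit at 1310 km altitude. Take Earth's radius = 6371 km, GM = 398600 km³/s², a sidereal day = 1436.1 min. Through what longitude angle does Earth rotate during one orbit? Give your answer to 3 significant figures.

28.0°

Semi-major axis a = 6371 + 1310 = 7681 km. Period T = 2π√(a³/μ) = 2π√(7681³/398600) = 6699.4 s = 111.66 min.
During one orbit Earth rotates (6699.4 / 86166) × 360° = 27.99°.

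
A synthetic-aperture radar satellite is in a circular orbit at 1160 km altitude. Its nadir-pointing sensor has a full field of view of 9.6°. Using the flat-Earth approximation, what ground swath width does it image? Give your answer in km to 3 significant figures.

Half-angle = 9.6°/2 = 4.8°.
Swath width ≈ 2h·tan(θ/2) = 2 × 1160 × tan(4.8°) = 194.8 km.

195 km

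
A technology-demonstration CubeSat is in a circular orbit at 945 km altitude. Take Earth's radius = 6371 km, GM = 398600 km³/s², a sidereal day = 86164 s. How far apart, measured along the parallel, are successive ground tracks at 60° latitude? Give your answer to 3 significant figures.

1450 km

Semi-major axis a = 6371 + 945 = 7316 km. Period T = 2π√(a³/μ) = 2π√(7316³/398600) = 6227.6 s = 103.79 min.
Node shift per orbit = (6227.6/86164) × 360° = 26.02°.
Equatorial spacing = 26.02 × 111.2 km/° = 2893 km.
At 60° latitude, spacing = 2893 × cos(60°) = 1447 km.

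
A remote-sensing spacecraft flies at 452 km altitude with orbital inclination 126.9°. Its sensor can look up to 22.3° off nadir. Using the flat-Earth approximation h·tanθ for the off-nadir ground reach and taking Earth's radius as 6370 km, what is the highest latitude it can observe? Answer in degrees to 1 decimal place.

Retrograde orbit: the ground track reaches ±(180° − i) = ±(180 − 126.9) = ±53.1°.
Sensor half-swath on the ground ≈ 452·tan(22.3°) = 185 km = 1.67° of latitude.
Maximum observable latitude ≈ 53.1 + 1.67 = 54.8°.

54.8°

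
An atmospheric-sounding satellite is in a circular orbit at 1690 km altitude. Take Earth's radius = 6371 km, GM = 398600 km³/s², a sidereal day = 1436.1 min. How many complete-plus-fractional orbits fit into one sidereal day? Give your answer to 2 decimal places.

11.96

Semi-major axis a = 6371 + 1690 = 8061 km. Period T = 2π√(a³/μ) = 2π√(8061³/398600) = 7202.7 s = 120.04 min.
Orbits per sidereal day = 86166 / 7202.7 = 11.963.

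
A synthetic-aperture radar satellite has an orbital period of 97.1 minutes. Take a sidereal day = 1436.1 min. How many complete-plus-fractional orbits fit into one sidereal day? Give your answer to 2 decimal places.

14.79

T = 97.1 min = 5826.0 s.
Orbits per sidereal day = 86166 / 5826.0 = 14.790.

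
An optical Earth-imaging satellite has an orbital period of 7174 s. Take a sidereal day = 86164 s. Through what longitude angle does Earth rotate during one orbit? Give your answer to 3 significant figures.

30.0°

During one orbit Earth rotates (7174.0 / 86164) × 360° = 29.97°.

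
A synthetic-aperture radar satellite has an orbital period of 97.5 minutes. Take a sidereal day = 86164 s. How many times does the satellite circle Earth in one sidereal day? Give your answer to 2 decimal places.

14.73

T = 97.5 min = 5850.0 s.
Orbits per sidereal day = 86164 / 5850.0 = 14.729.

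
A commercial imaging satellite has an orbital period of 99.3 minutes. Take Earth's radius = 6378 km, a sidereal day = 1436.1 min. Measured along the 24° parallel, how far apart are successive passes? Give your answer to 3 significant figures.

T = 99.3 min = 5958.0 s.
Node shift per orbit = (5958.0/86166) × 360° = 24.89°.
Equatorial spacing = 24.89 × 111.3 km/° = 2771 km.
At 24° latitude, spacing = 2771 × cos(24°) = 2531 km.

2530 km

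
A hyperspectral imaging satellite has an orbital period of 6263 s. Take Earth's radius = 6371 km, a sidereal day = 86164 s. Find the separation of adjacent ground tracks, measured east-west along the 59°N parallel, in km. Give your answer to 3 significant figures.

1500 km

Node shift per orbit = (6263.0/86164) × 360° = 26.17°.
Equatorial spacing = 26.17 × 111.2 km/° = 2910 km.
At 59° latitude, spacing = 2910 × cos(59°) = 1499 km.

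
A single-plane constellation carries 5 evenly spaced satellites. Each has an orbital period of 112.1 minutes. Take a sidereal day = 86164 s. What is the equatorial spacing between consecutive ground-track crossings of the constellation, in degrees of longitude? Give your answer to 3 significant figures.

T = 112.1 min = 6726.0 s.
Single-satellite node shift = (6726.0/86164) × 360° = 28.10°.
With 5 satellites evenly phased, successive equator crossings are 28.10/5 = 5.620° apart.

5.62°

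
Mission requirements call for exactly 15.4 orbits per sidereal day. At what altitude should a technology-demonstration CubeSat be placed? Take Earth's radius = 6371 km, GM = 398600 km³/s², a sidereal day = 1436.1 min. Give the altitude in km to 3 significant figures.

441 km

Required period T = 86166 / 15.4 = 5595.2 s.
From T = 2π√(a³/μ): a = (μ T²/4π²)^(1/3) = (398600 × 5595.2² / 4π²)^(1/3) = 6812 km.
Altitude h = a − R = 6812 − 6371 = 441 km.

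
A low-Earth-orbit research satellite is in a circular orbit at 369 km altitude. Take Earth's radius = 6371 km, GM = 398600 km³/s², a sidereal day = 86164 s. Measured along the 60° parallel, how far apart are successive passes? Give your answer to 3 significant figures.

Semi-major axis a = 6371 + 369 = 6740 km. Period T = 2π√(a³/μ) = 2π√(6740³/398600) = 5506.8 s = 91.78 min.
Node shift per orbit = (5506.8/86164) × 360° = 23.01°.
Equatorial spacing = 23.01 × 111.2 km/° = 2558 km.
At 60° latitude, spacing = 2558 × cos(60°) = 1279 km.

1280 km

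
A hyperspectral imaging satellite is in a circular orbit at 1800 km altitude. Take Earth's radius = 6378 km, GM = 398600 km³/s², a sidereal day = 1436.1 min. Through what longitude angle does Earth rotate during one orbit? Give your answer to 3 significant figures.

30.8°

Semi-major axis a = 6378 + 1800 = 8178 km. Period T = 2π√(a³/μ) = 2π√(8178³/398600) = 7360.1 s = 122.67 min.
During one orbit Earth rotates (7360.1 / 86166) × 360° = 30.75°.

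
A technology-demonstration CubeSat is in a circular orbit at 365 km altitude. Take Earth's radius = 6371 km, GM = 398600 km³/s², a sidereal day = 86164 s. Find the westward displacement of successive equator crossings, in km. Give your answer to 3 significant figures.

2560 km

Semi-major axis a = 6371 + 365 = 6736 km. Period T = 2π√(a³/μ) = 2π√(6736³/398600) = 5501.9 s = 91.70 min.
During one orbit Earth rotates (5501.9 / 86164) × 360° = 22.99°.
At the equator that is 22.99° × (2π·6371/360) km/° = 22.99 × 111.2 = 2556 km.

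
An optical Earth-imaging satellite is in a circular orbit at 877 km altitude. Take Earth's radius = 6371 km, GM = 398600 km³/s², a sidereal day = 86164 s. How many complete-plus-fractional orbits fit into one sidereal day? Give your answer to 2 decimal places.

14.03

Semi-major axis a = 6371 + 877 = 7248 km. Period T = 2π√(a³/μ) = 2π√(7248³/398600) = 6141.0 s = 102.35 min.
Orbits per sidereal day = 86164 / 6141.0 = 14.031.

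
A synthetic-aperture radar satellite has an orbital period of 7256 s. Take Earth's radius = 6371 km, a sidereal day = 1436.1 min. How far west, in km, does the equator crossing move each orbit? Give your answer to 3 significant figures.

3370 km

During one orbit Earth rotates (7256.0 / 86166) × 360° = 30.32°.
At the equator that is 30.32° × (2π·6371/360) km/° = 30.32 × 111.2 = 3371 km.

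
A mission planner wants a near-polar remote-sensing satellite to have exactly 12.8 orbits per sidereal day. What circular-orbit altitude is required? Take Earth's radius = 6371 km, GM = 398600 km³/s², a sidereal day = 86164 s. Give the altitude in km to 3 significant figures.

Required period T = 86164 / 12.8 = 6731.6 s.
From T = 2π√(a³/μ): a = (μ T²/4π²)^(1/3) = (398600 × 6731.6² / 4π²)^(1/3) = 7706 km.
Altitude h = a − R = 7706 − 6371 = 1335 km.

1330 km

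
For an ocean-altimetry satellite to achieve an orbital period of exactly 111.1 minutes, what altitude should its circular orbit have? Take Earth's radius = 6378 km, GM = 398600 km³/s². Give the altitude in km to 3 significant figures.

T = 111.1 min = 6666.0 s.
From T = 2π√(a³/μ): a = (μ T²/4π²)^(1/3) = (398600 × 6666.0² / 4π²)^(1/3) = 7655 km.
Altitude h = a − R = 7655 − 6378 = 1277 km.

1280 km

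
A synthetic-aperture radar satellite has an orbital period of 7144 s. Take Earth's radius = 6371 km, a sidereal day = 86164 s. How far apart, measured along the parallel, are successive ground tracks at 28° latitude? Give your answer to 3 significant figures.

2930 km

Node shift per orbit = (7144.0/86164) × 360° = 29.85°.
Equatorial spacing = 29.85 × 111.2 km/° = 3319 km.
At 28° latitude, spacing = 3319 × cos(28°) = 2930 km.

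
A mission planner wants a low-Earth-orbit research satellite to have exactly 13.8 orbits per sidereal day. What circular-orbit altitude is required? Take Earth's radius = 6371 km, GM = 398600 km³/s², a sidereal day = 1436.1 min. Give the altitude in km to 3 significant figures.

Required period T = 86166 / 13.8 = 6243.9 s.
From T = 2π√(a³/μ): a = (μ T²/4π²)^(1/3) = (398600 × 6243.9² / 4π²)^(1/3) = 7329 km.
Altitude h = a − R = 7329 − 6371 = 958 km.

958 km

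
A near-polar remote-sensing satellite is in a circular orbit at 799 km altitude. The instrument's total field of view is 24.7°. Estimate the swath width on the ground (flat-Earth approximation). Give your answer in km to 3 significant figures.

Half-angle = 24.7°/2 = 12.35°.
Swath width ≈ 2h·tan(θ/2) = 2 × 799 × tan(12.35°) = 349.9 km.

350 km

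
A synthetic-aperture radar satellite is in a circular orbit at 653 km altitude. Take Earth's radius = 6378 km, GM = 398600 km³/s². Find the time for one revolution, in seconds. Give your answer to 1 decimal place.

Semi-major axis a = 6378 + 653 = 7031 km. Period T = 2π√(a³/μ) = 2π√(7031³/398600) = 5867.3 s = 97.79 min.

5867.3 seconds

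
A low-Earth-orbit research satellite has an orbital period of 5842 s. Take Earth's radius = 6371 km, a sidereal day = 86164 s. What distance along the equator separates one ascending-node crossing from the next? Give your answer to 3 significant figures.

During one orbit Earth rotates (5842.0 / 86164) × 360° = 24.41°.
At the equator that is 24.41° × (2π·6371/360) km/° = 24.41 × 111.2 = 2714 km.

2710 km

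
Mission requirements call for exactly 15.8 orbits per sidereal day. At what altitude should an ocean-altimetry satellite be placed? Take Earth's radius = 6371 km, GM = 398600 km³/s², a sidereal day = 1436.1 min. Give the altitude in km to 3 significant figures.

325 km

Required period T = 86166 / 15.8 = 5453.5 s.
From T = 2π√(a³/μ): a = (μ T²/4π²)^(1/3) = (398600 × 5453.5² / 4π²)^(1/3) = 6696 km.
Altitude h = a − R = 6696 − 6371 = 325 km.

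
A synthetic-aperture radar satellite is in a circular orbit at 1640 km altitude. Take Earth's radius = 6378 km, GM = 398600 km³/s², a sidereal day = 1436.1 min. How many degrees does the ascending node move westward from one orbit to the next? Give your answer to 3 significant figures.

29.9°

Semi-major axis a = 6378 + 1640 = 8018 km. Period T = 2π√(a³/μ) = 2π√(8018³/398600) = 7145.1 s = 119.09 min.
During one orbit Earth rotates (7145.1 / 86166) × 360° = 29.85°.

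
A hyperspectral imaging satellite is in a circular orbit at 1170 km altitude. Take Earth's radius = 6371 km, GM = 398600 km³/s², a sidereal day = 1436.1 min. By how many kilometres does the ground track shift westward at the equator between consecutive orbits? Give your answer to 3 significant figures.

3030 km

Semi-major axis a = 6371 + 1170 = 7541 km. Period T = 2π√(a³/μ) = 2π√(7541³/398600) = 6517.1 s = 108.62 min.
During one orbit Earth rotates (6517.1 / 86166) × 360° = 27.23°.
At the equator that is 27.23° × (2π·6371/360) km/° = 27.23 × 111.2 = 3028 km.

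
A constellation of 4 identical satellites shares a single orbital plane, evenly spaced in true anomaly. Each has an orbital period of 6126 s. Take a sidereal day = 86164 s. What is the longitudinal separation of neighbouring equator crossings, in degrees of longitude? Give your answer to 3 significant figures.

6.40°

Single-satellite node shift = (6126.0/86164) × 360° = 25.59°.
With 4 satellites evenly phased, successive equator crossings are 25.59/4 = 6.399° apart.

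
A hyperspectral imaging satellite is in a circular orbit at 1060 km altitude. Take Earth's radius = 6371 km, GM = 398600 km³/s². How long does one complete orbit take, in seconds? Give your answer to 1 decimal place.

Semi-major axis a = 6371 + 1060 = 7431 km. Period T = 2π√(a³/μ) = 2π√(7431³/398600) = 6375.0 s = 106.25 min.

6375.0 seconds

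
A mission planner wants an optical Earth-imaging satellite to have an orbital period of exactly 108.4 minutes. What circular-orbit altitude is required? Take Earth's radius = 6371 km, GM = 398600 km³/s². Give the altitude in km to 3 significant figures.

1160 km

T = 108.4 min = 6504.0 s.
From T = 2π√(a³/μ): a = (μ T²/4π²)^(1/3) = (398600 × 6504.0² / 4π²)^(1/3) = 7531 km.
Altitude h = a − R = 7531 − 6371 = 1160 km.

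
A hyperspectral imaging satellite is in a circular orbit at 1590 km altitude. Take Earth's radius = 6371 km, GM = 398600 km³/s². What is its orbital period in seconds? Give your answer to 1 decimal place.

7069.1 seconds

Semi-major axis a = 6371 + 1590 = 7961 km. Period T = 2π√(a³/μ) = 2π√(7961³/398600) = 7069.1 s = 117.82 min.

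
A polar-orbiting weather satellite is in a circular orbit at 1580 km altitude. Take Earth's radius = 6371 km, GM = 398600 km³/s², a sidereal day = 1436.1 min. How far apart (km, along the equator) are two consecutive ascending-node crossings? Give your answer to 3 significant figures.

Semi-major axis a = 6371 + 1580 = 7951 km. Period T = 2π√(a³/μ) = 2π√(7951³/398600) = 7055.8 s = 117.60 min.
During one orbit Earth rotates (7055.8 / 86166) × 360° = 29.48°.
At the equator that is 29.48° × (2π·6371/360) km/° = 29.48 × 111.2 = 3278 km.

3280 km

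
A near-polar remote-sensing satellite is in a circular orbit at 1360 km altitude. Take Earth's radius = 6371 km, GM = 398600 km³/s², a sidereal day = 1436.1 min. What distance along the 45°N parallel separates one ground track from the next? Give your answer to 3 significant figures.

Semi-major axis a = 6371 + 1360 = 7731 km. Period T = 2π√(a³/μ) = 2π√(7731³/398600) = 6765.0 s = 112.75 min.
Node shift per orbit = (6765.0/86166) × 360° = 28.26°.
Equatorial spacing = 28.26 × 111.2 km/° = 3143 km.
At 45° latitude, spacing = 3143 × cos(45°) = 2222 km.

2220 km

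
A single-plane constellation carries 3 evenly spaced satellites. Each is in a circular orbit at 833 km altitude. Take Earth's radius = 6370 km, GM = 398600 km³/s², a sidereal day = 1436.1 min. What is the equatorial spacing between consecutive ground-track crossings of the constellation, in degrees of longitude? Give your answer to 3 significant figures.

8.47°

Semi-major axis a = 6370 + 833 = 7203 km. Period T = 2π√(a³/μ) = 2π√(7203³/398600) = 6083.9 s = 101.40 min.
Single-satellite node shift = (6083.9/86166) × 360° = 25.42°.
With 3 satellites evenly phased, successive equator crossings are 25.42/3 = 8.473° apart.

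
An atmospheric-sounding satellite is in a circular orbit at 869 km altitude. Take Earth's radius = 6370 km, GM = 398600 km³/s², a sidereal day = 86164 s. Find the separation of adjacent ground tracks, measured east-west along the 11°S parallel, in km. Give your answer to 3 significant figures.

2790 km

Semi-major axis a = 6370 + 869 = 7239 km. Period T = 2π√(a³/μ) = 2π√(7239³/398600) = 6129.6 s = 102.16 min.
Node shift per orbit = (6129.6/86164) × 360° = 25.61°.
Equatorial spacing = 25.61 × 111.2 km/° = 2847 km.
At 11° latitude, spacing = 2847 × cos(11°) = 2795 km.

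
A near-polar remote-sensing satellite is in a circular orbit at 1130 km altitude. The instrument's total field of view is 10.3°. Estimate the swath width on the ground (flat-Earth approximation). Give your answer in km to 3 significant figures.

Half-angle = 10.3°/2 = 5.15°.
Swath width ≈ 2h·tan(θ/2) = 2 × 1130 × tan(5.15°) = 203.7 km.

204 km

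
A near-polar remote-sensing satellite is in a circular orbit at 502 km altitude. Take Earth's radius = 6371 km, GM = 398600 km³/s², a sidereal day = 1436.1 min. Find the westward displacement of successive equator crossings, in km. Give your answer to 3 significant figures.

Semi-major axis a = 6371 + 502 = 6873 km. Period T = 2π√(a³/μ) = 2π√(6873³/398600) = 5670.6 s = 94.51 min.
During one orbit Earth rotates (5670.6 / 86166) × 360° = 23.69°.
At the equator that is 23.69° × (2π·6371/360) km/° = 23.69 × 111.2 = 2634 km.

2630 km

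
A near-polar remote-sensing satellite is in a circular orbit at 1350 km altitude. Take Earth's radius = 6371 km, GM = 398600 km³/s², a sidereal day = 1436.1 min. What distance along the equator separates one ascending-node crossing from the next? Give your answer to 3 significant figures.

Semi-major axis a = 6371 + 1350 = 7721 km. Period T = 2π√(a³/μ) = 2π√(7721³/398600) = 6751.8 s = 112.53 min.
During one orbit Earth rotates (6751.8 / 86166) × 360° = 28.21°.
At the equator that is 28.21° × (2π·6371/360) km/° = 28.21 × 111.2 = 3137 km.

3140 km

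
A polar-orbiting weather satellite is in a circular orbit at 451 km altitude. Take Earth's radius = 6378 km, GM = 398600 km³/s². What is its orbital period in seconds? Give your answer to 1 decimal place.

5616.3 seconds

Semi-major axis a = 6378 + 451 = 6829 km. Period T = 2π√(a³/μ) = 2π√(6829³/398600) = 5616.3 s = 93.60 min.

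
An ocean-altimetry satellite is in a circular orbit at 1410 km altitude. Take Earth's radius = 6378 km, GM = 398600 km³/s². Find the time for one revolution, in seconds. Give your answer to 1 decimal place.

Semi-major axis a = 6378 + 1410 = 7788 km. Period T = 2π√(a³/μ) = 2π√(7788³/398600) = 6839.9 s = 114.00 min.

6839.9 seconds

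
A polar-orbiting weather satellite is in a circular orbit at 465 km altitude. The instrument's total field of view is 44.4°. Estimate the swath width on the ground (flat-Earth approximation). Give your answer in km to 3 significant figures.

Half-angle = 44.4°/2 = 22.2°.
Swath width ≈ 2h·tan(θ/2) = 2 × 465 × tan(22.2°) = 379.5 km.

380 km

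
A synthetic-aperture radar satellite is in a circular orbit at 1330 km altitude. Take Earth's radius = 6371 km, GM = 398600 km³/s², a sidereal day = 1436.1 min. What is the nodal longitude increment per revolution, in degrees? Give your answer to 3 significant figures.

28.1°

Semi-major axis a = 6371 + 1330 = 7701 km. Period T = 2π√(a³/μ) = 2π√(7701³/398600) = 6725.6 s = 112.09 min.
During one orbit Earth rotates (6725.6 / 86166) × 360° = 28.10°.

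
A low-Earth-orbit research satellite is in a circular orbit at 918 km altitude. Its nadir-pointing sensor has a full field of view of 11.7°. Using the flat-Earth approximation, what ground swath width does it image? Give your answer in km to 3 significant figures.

Half-angle = 11.7°/2 = 5.85°.
Swath width ≈ 2h·tan(θ/2) = 2 × 918 × tan(5.85°) = 188.1 km.

188 km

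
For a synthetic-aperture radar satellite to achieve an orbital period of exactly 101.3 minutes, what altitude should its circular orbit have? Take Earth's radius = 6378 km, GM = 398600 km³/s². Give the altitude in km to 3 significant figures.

T = 101.3 min = 6078.0 s.
From T = 2π√(a³/μ): a = (μ T²/4π²)^(1/3) = (398600 × 6078.0² / 4π²)^(1/3) = 7198 km.
Altitude h = a − R = 7198 − 6378 = 820 km.

820 km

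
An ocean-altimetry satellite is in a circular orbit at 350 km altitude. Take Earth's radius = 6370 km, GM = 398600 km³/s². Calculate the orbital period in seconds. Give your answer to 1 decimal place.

5482.3 seconds

Semi-major axis a = 6370 + 350 = 6720 km. Period T = 2π√(a³/μ) = 2π√(6720³/398600) = 5482.3 s = 91.37 min.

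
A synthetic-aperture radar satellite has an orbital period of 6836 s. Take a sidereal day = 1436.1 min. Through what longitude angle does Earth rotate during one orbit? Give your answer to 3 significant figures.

During one orbit Earth rotates (6836.0 / 86166) × 360° = 28.56°.

28.6°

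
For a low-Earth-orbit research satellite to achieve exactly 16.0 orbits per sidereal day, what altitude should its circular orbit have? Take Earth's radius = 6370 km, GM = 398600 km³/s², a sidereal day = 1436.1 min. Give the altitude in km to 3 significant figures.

271 km

Required period T = 86166 / 16.0 = 5385.4 s.
From T = 2π√(a³/μ): a = (μ T²/4π²)^(1/3) = (398600 × 5385.4² / 4π²)^(1/3) = 6641 km.
Altitude h = a − R = 6641 − 6370 = 271 km.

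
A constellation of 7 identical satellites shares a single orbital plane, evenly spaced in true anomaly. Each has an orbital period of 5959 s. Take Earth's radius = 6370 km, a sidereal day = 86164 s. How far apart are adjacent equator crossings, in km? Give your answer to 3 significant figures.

395 km

Single-satellite node shift = (5959.0/86164) × 360° = 24.90°.
With 7 satellites evenly phased, successive equator crossings are 24.90/7 = 3.557° apart.
That is 3.557 × 111.2 = 395 km at the equator.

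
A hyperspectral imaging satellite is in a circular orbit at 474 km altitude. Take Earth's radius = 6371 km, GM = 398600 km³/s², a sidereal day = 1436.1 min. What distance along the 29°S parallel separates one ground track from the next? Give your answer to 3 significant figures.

2290 km

Semi-major axis a = 6371 + 474 = 6845 km. Period T = 2π√(a³/μ) = 2π√(6845³/398600) = 5636.0 s = 93.93 min.
Node shift per orbit = (5636.0/86166) × 360° = 23.55°.
Equatorial spacing = 23.55 × 111.2 km/° = 2618 km.
At 29° latitude, spacing = 2618 × cos(29°) = 2290 km.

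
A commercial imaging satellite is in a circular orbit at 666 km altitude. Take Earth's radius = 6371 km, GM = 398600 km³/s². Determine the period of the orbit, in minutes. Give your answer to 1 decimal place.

Semi-major axis a = 6371 + 666 = 7037 km. Period T = 2π√(a³/μ) = 2π√(7037³/398600) = 5874.8 s = 97.91 min.

97.9 min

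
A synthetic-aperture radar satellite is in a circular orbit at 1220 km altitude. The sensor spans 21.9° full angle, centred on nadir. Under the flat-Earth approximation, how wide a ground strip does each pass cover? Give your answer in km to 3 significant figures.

472 km

Half-angle = 21.9°/2 = 10.95°.
Swath width ≈ 2h·tan(θ/2) = 2 × 1220 × tan(10.95°) = 472.1 km.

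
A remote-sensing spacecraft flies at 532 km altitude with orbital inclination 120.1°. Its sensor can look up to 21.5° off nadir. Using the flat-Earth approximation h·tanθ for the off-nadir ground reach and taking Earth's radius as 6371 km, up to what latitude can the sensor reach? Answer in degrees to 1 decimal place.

Retrograde orbit: the ground track reaches ±(180° − i) = ±(180 − 120.1) = ±59.9°.
Sensor half-swath on the ground ≈ 532·tan(21.5°) = 210 km = 1.88° of latitude.
Maximum observable latitude ≈ 59.9 + 1.88 = 61.8°.

61.8°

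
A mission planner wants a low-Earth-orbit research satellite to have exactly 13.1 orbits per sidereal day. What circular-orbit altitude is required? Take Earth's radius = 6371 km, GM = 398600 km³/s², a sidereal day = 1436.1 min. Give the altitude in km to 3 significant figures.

1220 km

Required period T = 86166 / 13.1 = 6577.6 s.
From T = 2π√(a³/μ): a = (μ T²/4π²)^(1/3) = (398600 × 6577.6² / 4π²)^(1/3) = 7588 km.
Altitude h = a − R = 7588 − 6371 = 1217 km.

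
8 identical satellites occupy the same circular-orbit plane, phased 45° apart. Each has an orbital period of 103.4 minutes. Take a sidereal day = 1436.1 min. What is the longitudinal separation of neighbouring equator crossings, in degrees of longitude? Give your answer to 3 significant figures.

T = 103.4 min = 6204.0 s.
Single-satellite node shift = (6204.0/86166) × 360° = 25.92°.
With 8 satellites evenly phased, successive equator crossings are 25.92/8 = 3.240° apart.

3.24°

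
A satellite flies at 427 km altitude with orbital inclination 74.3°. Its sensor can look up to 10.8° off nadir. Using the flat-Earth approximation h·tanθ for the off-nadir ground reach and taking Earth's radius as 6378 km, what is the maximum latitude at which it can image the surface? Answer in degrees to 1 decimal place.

For a prograde orbit the ground track reaches latitude ±i = ±74.3°.
Sensor half-swath on the ground ≈ 427·tan(10.8°) = 81 km = 0.73° of latitude.
Maximum observable latitude ≈ 74.3 + 0.73 = 75.0°.

75.0°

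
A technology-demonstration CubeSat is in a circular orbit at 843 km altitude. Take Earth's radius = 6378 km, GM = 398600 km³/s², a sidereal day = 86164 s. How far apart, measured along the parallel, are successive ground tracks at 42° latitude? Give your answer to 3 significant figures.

2110 km

Semi-major axis a = 6378 + 843 = 7221 km. Period T = 2π√(a³/μ) = 2π√(7221³/398600) = 6106.7 s = 101.78 min.
Node shift per orbit = (6106.7/86164) × 360° = 25.51°.
Equatorial spacing = 25.51 × 111.3 km/° = 2840 km.
At 42° latitude, spacing = 2840 × cos(42°) = 2111 km.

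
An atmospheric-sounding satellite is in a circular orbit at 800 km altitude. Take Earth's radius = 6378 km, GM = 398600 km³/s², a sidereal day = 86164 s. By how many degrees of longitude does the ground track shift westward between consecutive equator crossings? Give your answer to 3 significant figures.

Semi-major axis a = 6378 + 800 = 7178 km. Period T = 2π√(a³/μ) = 2π√(7178³/398600) = 6052.2 s = 100.87 min.
During one orbit Earth rotates (6052.2 / 86164) × 360° = 25.29°.

25.3°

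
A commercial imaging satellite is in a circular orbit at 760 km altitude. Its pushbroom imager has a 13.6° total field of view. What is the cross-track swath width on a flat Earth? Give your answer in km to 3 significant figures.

Half-angle = 13.6°/2 = 6.8°.
Swath width ≈ 2h·tan(θ/2) = 2 × 760 × tan(6.8°) = 181.2 km.

181 km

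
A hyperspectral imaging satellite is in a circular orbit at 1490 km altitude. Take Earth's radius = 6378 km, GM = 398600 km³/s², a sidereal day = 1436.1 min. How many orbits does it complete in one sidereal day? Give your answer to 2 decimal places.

Semi-major axis a = 6378 + 1490 = 7868 km. Period T = 2π√(a³/μ) = 2π√(7868³/398600) = 6945.6 s = 115.76 min.
Orbits per sidereal day = 86166 / 6945.6 = 12.406.

12.41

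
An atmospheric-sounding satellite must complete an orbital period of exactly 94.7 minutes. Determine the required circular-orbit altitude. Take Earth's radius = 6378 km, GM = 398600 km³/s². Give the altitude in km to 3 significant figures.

T = 94.7 min = 5682.0 s.
From T = 2π√(a³/μ): a = (μ T²/4π²)^(1/3) = (398600 × 5682.0² / 4π²)^(1/3) = 6882 km.
Altitude h = a − R = 6882 − 6378 = 504 km.

504 km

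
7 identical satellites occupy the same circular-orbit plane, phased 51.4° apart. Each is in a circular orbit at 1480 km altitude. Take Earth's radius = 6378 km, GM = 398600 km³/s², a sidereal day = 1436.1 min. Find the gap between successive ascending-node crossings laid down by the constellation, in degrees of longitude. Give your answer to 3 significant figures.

Semi-major axis a = 6378 + 1480 = 7858 km. Period T = 2π√(a³/μ) = 2π√(7858³/398600) = 6932.3 s = 115.54 min.
Single-satellite node shift = (6932.3/86166) × 360° = 28.96°.
With 7 satellites evenly phased, successive equator crossings are 28.96/7 = 4.138° apart.

4.14°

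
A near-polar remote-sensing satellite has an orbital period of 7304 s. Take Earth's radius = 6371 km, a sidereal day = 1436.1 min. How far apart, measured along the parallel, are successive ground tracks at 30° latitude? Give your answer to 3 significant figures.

Node shift per orbit = (7304.0/86166) × 360° = 30.52°.
Equatorial spacing = 30.52 × 111.2 km/° = 3393 km.
At 30° latitude, spacing = 3393 × cos(30°) = 2939 km.

2940 km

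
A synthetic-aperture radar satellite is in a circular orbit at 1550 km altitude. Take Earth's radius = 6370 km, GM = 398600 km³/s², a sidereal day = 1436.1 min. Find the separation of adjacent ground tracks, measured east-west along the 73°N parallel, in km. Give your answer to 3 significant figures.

953 km

Semi-major axis a = 6370 + 1550 = 7920 km. Period T = 2π√(a³/μ) = 2π√(7920³/398600) = 7014.5 s = 116.91 min.
Node shift per orbit = (7014.5/86166) × 360° = 29.31°.
Equatorial spacing = 29.31 × 111.2 km/° = 3258 km.
At 73° latitude, spacing = 3258 × cos(73°) = 953 km.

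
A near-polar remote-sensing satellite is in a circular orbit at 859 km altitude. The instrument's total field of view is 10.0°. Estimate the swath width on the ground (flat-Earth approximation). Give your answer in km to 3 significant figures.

150 km

Half-angle = 10.0°/2 = 5°.
Swath width ≈ 2h·tan(θ/2) = 2 × 859 × tan(5°) = 150.3 km.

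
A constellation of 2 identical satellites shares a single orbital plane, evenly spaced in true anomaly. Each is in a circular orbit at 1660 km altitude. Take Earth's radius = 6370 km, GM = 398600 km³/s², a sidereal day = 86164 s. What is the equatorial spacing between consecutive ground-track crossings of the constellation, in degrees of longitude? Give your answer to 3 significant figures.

15.0°

Semi-major axis a = 6370 + 1660 = 8030 km. Period T = 2π√(a³/μ) = 2π√(8030³/398600) = 7161.2 s = 119.35 min.
Single-satellite node shift = (7161.2/86164) × 360° = 29.92°.
With 2 satellites evenly phased, successive equator crossings are 29.92/2 = 14.960° apart.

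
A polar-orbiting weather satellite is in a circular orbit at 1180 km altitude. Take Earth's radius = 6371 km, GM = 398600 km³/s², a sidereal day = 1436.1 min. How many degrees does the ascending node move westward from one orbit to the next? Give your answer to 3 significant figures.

27.3°

Semi-major axis a = 6371 + 1180 = 7551 km. Period T = 2π√(a³/μ) = 2π√(7551³/398600) = 6530.1 s = 108.83 min.
During one orbit Earth rotates (6530.1 / 86166) × 360° = 27.28°.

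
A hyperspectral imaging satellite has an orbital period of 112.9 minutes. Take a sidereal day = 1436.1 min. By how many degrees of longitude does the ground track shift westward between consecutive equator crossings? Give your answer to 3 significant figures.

28.3°

T = 112.9 min = 6774.0 s.
During one orbit Earth rotates (6774.0 / 86166) × 360° = 28.30°.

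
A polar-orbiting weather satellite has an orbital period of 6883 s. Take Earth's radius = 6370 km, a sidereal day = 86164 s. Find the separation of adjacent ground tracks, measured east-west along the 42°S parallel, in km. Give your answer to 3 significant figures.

Node shift per orbit = (6883.0/86164) × 360° = 28.76°.
Equatorial spacing = 28.76 × 111.2 km/° = 3197 km.
At 42° latitude, spacing = 3197 × cos(42°) = 2376 km.

2380 km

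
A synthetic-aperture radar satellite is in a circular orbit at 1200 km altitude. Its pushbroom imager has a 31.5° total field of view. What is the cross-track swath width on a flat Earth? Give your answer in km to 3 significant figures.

Half-angle = 31.5°/2 = 15.75°.
Swath width ≈ 2h·tan(θ/2) = 2 × 1200 × tan(15.75°) = 676.9 km.

677 km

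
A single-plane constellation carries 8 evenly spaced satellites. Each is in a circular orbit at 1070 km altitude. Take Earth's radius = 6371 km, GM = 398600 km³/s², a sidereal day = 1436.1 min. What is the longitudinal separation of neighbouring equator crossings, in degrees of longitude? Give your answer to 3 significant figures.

Semi-major axis a = 6371 + 1070 = 7441 km. Period T = 2π√(a³/μ) = 2π√(7441³/398600) = 6387.9 s = 106.47 min.
Single-satellite node shift = (6387.9/86166) × 360° = 26.69°.
With 8 satellites evenly phased, successive equator crossings are 26.69/8 = 3.336° apart.

3.34°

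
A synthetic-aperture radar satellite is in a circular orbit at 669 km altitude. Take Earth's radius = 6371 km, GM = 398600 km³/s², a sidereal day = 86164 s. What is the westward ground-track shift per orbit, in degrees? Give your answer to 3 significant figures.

24.6°

Semi-major axis a = 6371 + 669 = 7040 km. Period T = 2π√(a³/μ) = 2π√(7040³/398600) = 5878.5 s = 97.98 min.
During one orbit Earth rotates (5878.5 / 86164) × 360° = 24.56°.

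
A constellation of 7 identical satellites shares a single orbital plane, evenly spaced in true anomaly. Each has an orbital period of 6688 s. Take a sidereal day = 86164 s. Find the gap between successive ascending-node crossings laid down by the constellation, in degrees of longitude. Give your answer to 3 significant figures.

Single-satellite node shift = (6688.0/86164) × 360° = 27.94°.
With 7 satellites evenly phased, successive equator crossings are 27.94/7 = 3.992° apart.

3.99°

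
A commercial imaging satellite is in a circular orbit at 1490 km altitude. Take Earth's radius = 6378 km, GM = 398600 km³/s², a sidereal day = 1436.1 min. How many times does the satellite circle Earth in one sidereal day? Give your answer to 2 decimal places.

Semi-major axis a = 6378 + 1490 = 7868 km. Period T = 2π√(a³/μ) = 2π√(7868³/398600) = 6945.6 s = 115.76 min.
Orbits per sidereal day = 86166 / 6945.6 = 12.406.

12.41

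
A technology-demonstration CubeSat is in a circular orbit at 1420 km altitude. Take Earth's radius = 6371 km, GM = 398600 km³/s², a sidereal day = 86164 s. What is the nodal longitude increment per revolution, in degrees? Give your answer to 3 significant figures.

Semi-major axis a = 6371 + 1420 = 7791 km. Period T = 2π√(a³/μ) = 2π√(7791³/398600) = 6843.9 s = 114.06 min.
During one orbit Earth rotates (6843.9 / 86164) × 360° = 28.59°.

28.6°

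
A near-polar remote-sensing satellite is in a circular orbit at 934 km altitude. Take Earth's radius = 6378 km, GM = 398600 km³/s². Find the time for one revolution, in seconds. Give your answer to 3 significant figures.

6220 seconds

Semi-major axis a = 6378 + 934 = 7312 km. Period T = 2π√(a³/μ) = 2π√(7312³/398600) = 6222.5 s = 103.71 min.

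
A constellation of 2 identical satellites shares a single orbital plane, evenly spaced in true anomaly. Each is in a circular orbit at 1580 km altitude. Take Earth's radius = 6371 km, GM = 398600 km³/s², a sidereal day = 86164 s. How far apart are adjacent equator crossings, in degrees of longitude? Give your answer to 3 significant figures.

14.7°

Semi-major axis a = 6371 + 1580 = 7951 km. Period T = 2π√(a³/μ) = 2π√(7951³/398600) = 7055.8 s = 117.60 min.
Single-satellite node shift = (7055.8/86164) × 360° = 29.48°.
With 2 satellites evenly phased, successive equator crossings are 29.48/2 = 14.740° apart.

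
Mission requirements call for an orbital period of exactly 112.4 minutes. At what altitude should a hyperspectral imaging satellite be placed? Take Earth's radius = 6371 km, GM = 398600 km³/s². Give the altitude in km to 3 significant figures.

1340 km

T = 112.4 min = 6744.0 s.
From T = 2π√(a³/μ): a = (μ T²/4π²)^(1/3) = (398600 × 6744.0² / 4π²)^(1/3) = 7715 km.
Altitude h = a − R = 7715 − 6371 = 1344 km.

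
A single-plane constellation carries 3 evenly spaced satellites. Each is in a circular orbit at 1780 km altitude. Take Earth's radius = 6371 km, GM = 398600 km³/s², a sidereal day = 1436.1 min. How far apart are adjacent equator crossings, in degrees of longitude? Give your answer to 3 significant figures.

Semi-major axis a = 6371 + 1780 = 8151 km. Period T = 2π√(a³/μ) = 2π√(8151³/398600) = 7323.6 s = 122.06 min.
Single-satellite node shift = (7323.6/86166) × 360° = 30.60°.
With 3 satellites evenly phased, successive equator crossings are 30.60/3 = 10.199° apart.

10.2°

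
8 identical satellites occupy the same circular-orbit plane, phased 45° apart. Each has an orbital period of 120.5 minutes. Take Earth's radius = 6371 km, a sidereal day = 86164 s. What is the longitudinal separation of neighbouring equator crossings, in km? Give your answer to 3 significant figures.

T = 120.5 min = 7230.0 s.
Single-satellite node shift = (7230.0/86164) × 360° = 30.21°.
With 8 satellites evenly phased, successive equator crossings are 30.21/8 = 3.776° apart.
That is 3.776 × 111.2 = 420 km at the equator.

420 km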